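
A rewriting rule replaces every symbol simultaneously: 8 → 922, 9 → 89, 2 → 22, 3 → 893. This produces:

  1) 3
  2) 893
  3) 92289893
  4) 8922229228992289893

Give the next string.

φ(8922229228992289893) expands symbol-by-symbol to 922 89 22 22 22 22 89 22 22 922 89 89 22 22 922 89 922 89 893; joining the 19 pieces gives the next term.

9228922222222892222922898922229228992289893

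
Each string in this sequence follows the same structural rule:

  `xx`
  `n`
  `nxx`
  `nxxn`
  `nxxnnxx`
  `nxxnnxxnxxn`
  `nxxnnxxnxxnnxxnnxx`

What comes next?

nxxnnxxnxxnnxxnnxxnxxnnxxnxxn

From term 3 onward, concatenate the last term with the second-to-last: n·xx = nxx, nxx·n = nxxn, …
Continuing: nxxnnxxnxxnnxxnnxx · nxxnnxxnxxn gives term 8.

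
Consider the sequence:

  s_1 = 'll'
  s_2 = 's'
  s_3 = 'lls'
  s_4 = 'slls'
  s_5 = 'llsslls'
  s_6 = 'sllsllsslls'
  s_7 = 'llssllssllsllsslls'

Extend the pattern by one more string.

sllsllssllsllssllssllsllsslls

From term 3 onward, concatenate the second-to-last term with the last: ll·s = lls, s·lls = slls, …
The next term joins sllsllsslls and llssllssllsllsslls.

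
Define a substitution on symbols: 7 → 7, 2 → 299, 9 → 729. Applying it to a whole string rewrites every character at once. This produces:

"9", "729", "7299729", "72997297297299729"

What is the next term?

Rewriting the 17 symbols of 72997297297299729 one by one yields 7 299 729 729 7 299 729 7 299 729 7 299 729 729 7 299 729; concatenated:

72997297297299729729972972997297297299729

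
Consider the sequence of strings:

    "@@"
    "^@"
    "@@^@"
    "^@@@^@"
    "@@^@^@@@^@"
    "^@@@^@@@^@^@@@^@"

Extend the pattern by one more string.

From term 3 onward, concatenate the second-to-last term with the last: @@·^@ = @@^@, ^@·@@^@ = ^@@@^@, …
Continuing: @@^@^@@@^@ · ^@@@^@@@^@^@@@^@ gives term 7.

@@^@^@@@^@^@@@^@@@^@^@@@^@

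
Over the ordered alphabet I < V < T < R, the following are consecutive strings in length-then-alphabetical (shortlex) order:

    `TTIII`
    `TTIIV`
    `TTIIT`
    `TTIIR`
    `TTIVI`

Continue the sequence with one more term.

TTIVV

Find the rightmost character of TTIVI below R, bump it to the next letter, and reset everything to its right to I.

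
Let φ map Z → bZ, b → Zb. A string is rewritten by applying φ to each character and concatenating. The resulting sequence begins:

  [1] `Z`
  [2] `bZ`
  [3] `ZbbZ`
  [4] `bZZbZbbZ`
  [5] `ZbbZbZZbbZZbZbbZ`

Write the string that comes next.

bZZbZbbZZbbZbZZbZbbZbZZbbZZbZbbZ

Replace each of the 16 characters of ZbbZbZZbbZZbZbbZ in place — bZ Zb Zb bZ Zb bZ bZ Zb Zb bZ bZ Zb bZ Zb Zb bZ — and concatenate.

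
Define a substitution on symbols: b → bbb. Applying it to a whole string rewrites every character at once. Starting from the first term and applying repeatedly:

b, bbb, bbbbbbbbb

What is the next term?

Expanding bbbbbbbbb: b→bbb, b→bbb, b→bbb, b→bbb, b→bbb, b→bbb, b→bbb, b→bbb, b→bbb. Concatenated: bbb bbb bbb bbb bbb bbb bbb bbb bbb.

bbbbbbbbbbbbbbbbbbbbbbbbbbb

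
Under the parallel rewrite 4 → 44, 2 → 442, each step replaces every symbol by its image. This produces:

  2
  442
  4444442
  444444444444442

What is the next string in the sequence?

Rewriting the 15 symbols of 444444444444442 one by one yields 44 44 44 44 44 44 44 44 44 44 44 44 44 44 442; concatenated:

4444444444444444444444444444442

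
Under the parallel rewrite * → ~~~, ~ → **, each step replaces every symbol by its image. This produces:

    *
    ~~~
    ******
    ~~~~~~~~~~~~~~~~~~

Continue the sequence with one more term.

************************************

Applying the rule to each of the 18 symbols of ~~~~~~~~~~~~~~~~~~ gives the pieces ** ** ** ** ** ** ** ** ** ** ** ** ** ** ** ** ** **, which concatenate to the answer.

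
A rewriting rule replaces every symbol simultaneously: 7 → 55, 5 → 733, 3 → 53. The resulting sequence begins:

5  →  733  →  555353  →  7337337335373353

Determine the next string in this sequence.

Rewriting the 16 symbols of 7337337335373353 one by one yields 55 53 53 55 53 53 55 53 53 733 53 55 53 53 733 53; concatenated:

5553535553535553537335355535373353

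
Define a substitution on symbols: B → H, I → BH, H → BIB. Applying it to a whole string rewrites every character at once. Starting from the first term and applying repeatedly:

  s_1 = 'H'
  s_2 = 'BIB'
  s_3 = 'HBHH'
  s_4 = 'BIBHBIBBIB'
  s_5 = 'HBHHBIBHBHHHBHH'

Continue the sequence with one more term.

Replace each of the 15 characters of HBHHBIBHBHHHBHH in place — BIB H BIB BIB H BH H BIB H BIB BIB BIB H BIB BIB — and concatenate.

BIBHBIBBIBHBHHBIBHBIBBIBBIBHBIBBIB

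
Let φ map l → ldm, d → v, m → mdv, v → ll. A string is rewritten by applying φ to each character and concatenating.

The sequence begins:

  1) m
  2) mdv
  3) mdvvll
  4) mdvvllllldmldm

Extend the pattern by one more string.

Rewriting the 14 symbols of mdvvllllldmldm one by one yields mdv v ll ll ldm ldm ldm ldm ldm v mdv ldm v mdv; concatenated:

mdvvllllldmldmldmldmldmvmdvldmvmdv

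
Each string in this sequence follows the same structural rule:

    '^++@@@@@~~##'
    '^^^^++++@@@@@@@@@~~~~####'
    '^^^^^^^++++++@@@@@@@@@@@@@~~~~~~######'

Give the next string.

^^^^^^^^^^++++++++@@@@@@@@@@@@@@@@@~~~~~~~~########

Each string has the form ^^{3n-2} +^{2n} @^{4n+1} ~^{2n} #^{2n} (n = 1, 2, …).
Setting n = 4 gives 10, 8, 17, 8, 8 characters in each block.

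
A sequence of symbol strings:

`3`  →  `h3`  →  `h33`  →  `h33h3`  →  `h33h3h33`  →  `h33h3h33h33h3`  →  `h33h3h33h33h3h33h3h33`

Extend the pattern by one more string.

h33h3h33h33h3h33h3h33h33h3h33h33h3

This is a Fibonacci-style word recurrence s(k) = s(k−1)·s(k−2): e.g. h3·3 = h33.
Continuing: h33h3h33h33h3h33h3h33 · h33h3h33h33h3 gives term 8.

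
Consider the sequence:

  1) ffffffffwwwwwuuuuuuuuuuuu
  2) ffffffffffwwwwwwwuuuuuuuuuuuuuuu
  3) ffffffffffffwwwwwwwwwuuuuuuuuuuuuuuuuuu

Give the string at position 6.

ffffffffffffffffffwwwwwwwwwwwwwwwuuuuuuuuuuuuuuuuuuuuuuuuuuu

Reading off run lengths: f runs 8, 10, 12; w runs 5, 7, 9; u runs 12, 15, 18 — each is linear in n, where the shown terms are n = 3, 4, 5.
For term 6, n = 8, so the run lengths are 18, 15, 27.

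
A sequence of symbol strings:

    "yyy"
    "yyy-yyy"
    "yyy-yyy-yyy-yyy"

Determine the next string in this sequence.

s(k+1) = s(k)·-·s(k) — each term doubles the last with '-' between the halves.
One more doubling of yyy-yyy-yyy-yyy gives the answer.

yyy-yyy-yyy-yyy-yyy-yyy-yyy-yyy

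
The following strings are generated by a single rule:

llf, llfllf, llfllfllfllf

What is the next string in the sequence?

llfllfllfllfllfllfllfllf

Every step duplicates the string.
So the next term is two copies of llfllfllfllf.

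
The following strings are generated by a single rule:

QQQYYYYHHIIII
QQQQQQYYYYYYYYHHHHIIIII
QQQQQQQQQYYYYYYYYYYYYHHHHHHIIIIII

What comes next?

Term n consists of 3n Q's, followed by 4n Y's, followed by 2n H's, followed by n+3 I's (n = 1, 2, …).
At n = 4 the blocks have lengths 12, 16, 8, 7.

QQQQQQQQQQQQYYYYYYYYYYYYYYYYHHHHHHHHIIIIIII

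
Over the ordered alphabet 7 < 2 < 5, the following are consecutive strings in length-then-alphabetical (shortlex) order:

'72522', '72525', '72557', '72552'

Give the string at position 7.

75772

Continuing the enumeration 3 steps past 72552: 72552 → 72555 → 75777 → (answer).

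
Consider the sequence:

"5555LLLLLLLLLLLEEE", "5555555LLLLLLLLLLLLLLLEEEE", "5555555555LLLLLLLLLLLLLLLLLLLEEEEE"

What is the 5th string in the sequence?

Reading off run lengths: 5 runs 4, 7, 10; L runs 11, 15, 19; E runs 3, 4, 5 — each is linear in n, where the shown terms are n = 2, 3, 4.
At n = 6 the blocks have lengths 16, 27, 7.

5555555555555555LLLLLLLLLLLLLLLLLLLLLLLLLLLEEEEEEE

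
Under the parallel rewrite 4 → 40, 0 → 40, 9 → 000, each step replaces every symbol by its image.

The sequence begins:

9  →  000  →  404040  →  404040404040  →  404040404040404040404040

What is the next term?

Rewriting the 24 symbols of 404040404040404040404040 one by one yields 40 40 40 40 40 40 40 40 40 40 40 40 40 40 40 40 40 40 40 40 40 40 40 40; concatenated:

404040404040404040404040404040404040404040404040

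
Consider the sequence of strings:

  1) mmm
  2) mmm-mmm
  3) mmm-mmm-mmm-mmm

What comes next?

mmm-mmm-mmm-mmm-mmm-mmm-mmm-mmm

s(k+1) = s(k)·-·s(k) — each term doubles the last with '-' between the halves.
One more doubling of mmm-mmm-mmm-mmm gives the answer.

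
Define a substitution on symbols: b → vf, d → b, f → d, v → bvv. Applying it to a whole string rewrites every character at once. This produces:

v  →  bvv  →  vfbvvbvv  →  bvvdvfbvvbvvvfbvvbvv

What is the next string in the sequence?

Rewriting the 20 symbols of bvvdvfbvvbvvvfbvvbvv one by one yields vf bvv bvv b bvv d vf bvv bvv vf bvv bvv bvv d vf bvv bvv vf bvv bvv; concatenated:

vfbvvbvvbbvvdvfbvvbvvvfbvvbvvbvvdvfbvvbvvvfbvvbvv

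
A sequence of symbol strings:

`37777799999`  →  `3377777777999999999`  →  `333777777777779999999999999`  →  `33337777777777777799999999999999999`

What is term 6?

333333777777777777777777779999999999999999999999999

The n-th term is n 3's then 3n+2 7's then 4n+1 9's (n = 1, 2, …).
For term 6, n = 6, so the run lengths are 6, 20, 25.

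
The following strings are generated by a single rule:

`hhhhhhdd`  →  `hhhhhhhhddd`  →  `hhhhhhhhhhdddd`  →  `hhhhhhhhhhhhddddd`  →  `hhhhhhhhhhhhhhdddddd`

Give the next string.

hhhhhhhhhhhhhhhhddddddd

Reading off run lengths: h runs 6, 8, 10, 12, 14; d runs 2, 3, 4, 5, 6 — each is linear in n, where the shown terms are n = 3, 4, 5, 6, 7.
For the next term, n = 8, so the run lengths are 16, 7.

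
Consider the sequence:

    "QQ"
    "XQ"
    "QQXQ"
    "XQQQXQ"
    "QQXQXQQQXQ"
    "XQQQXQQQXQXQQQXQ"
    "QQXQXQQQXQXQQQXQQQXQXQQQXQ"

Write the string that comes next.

XQQQXQQQXQXQQQXQQQXQXQQQXQXQQQXQQQXQXQQQXQ

From term 3 onward, concatenate the second-to-last term with the last: QQ·XQ = QQXQ, XQ·QQXQ = XQQQXQ, …
So term 8 is XQQQXQQQXQXQQQXQ·QQXQXQQQXQXQQQXQQQXQXQQQXQ.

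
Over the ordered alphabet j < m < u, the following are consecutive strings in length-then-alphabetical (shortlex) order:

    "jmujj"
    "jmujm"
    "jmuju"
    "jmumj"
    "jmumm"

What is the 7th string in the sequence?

Continuing the enumeration 2 steps past jmumm: jmumm → jmumu → (answer).

jmuuj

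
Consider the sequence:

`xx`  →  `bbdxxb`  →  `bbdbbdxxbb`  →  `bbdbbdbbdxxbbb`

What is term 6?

s(k+1) = bbd·s(k)·b, so each term gains bbd as a prefix and b as a suffix.
From bbdbbdbbdxxbbb, 2 further steps: bbdbbdbbdxxbbb → bbdbbdbbdbbdxxbbbb → (answer).

bbdbbdbbdbbdbbdxxbbbbb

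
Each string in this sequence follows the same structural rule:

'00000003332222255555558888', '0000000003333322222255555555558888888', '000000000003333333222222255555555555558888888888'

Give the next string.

00000000000003333333332222222255555555555555558888888888888

The n-th term is 2n+3 0's then 2n-1 3's then n+3 2's then 3n+1 5's then 3n-2 8's, where the shown terms are n = 2, 3, 4.
Setting n = 5 gives 13, 9, 8, 16, 13 characters in each block.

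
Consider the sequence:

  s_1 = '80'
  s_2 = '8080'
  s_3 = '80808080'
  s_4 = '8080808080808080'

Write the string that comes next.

Each string is two copies of the previous one concatenated.
Doubling 8080808080808080:

80808080808080808080808080808080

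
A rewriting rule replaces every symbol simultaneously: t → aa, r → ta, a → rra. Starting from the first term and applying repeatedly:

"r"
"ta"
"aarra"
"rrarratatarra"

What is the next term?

Replace each of the 13 characters of rrarratatarra in place — ta ta rra ta ta rra aa rra aa rra ta ta rra — and concatenate.

tatarratatarraaarraaarratatarra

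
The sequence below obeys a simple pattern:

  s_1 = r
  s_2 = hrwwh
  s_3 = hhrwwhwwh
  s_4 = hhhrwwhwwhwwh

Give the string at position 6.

hhhhhrwwhwwhwwhwwhwwh

Every step adds h to the front and wwh to the end of the previous string.
From hhhrwwhwwhwwh, 2 further steps: hhhrwwhwwhwwh → hhhhrwwhwwhwwhwwh → (answer).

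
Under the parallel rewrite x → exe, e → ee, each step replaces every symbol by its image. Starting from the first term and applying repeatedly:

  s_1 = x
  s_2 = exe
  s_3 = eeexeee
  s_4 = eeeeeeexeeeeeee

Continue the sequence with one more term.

eeeeeeeeeeeeeeexeeeeeeeeeeeeeee

Applying the rule to each of the 15 symbols of eeeeeeexeeeeeee gives the pieces ee ee ee ee ee ee ee exe ee ee ee ee ee ee ee, which concatenate to the answer.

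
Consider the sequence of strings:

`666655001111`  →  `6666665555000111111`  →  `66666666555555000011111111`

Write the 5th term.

6666666666665555555555000000111111111111

Reading off run lengths: 6 runs 4, 6, 8; 5 runs 2, 4, 6; 0 runs 2, 3, 4; 1 runs 4, 6, 8 — each is linear in n (n = 1, 2, …).
For term 5, n = 5, so the run lengths are 12, 10, 6, 12.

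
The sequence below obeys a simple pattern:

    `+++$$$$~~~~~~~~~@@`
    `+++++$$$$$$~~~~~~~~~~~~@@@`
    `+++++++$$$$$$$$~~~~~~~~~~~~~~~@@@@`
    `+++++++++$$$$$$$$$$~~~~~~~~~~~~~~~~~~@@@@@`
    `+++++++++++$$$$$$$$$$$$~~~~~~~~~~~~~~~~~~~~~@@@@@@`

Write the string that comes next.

The n-th term is 2n-1 +'s then 2n $'s then 3n+3 ~'s then n @'s, where the shown terms are n = 2, 3, 4, 5, 6.
At n = 7 the blocks have lengths 13, 14, 24, 7.

+++++++++++++$$$$$$$$$$$$$$~~~~~~~~~~~~~~~~~~~~~~~~@@@@@@@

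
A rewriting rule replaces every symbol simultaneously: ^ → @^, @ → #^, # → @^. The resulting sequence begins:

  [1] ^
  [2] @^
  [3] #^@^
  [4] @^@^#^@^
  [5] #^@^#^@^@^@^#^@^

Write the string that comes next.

Rewriting the 16 symbols of #^@^#^@^@^@^#^@^ one by one yields @^ @^ #^ @^ @^ @^ #^ @^ #^ @^ #^ @^ @^ @^ #^ @^; concatenated:

@^@^#^@^@^@^#^@^#^@^#^@^@^@^#^@^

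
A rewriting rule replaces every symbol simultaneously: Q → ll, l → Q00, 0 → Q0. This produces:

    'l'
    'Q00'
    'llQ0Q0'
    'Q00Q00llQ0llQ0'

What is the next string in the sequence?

llQ0Q0llQ0Q0Q00Q00llQ0Q00Q00llQ0

Applying the rule to each of the 14 symbols of Q00Q00llQ0llQ0 gives the pieces ll Q0 Q0 ll Q0 Q0 Q00 Q00 ll Q0 Q00 Q00 ll Q0, which concatenate to the answer.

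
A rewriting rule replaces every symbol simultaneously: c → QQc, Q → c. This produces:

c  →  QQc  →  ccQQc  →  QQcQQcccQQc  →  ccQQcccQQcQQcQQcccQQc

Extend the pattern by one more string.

Replace each of the 21 characters of ccQQcccQQcQQcQQcccQQc in place — QQc QQc c c QQc QQc QQc c c QQc c c QQc c c QQc QQc QQc c c QQc — and concatenate.

QQcQQcccQQcQQcQQcccQQcccQQcccQQcQQcQQcccQQc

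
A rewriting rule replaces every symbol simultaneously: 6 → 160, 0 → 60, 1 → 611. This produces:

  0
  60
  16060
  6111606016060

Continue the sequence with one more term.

φ(6111606016060) expands symbol-by-symbol to 160 611 611 611 160 60 160 60 611 160 60 160 60; joining the 13 pieces gives the next term.

16061161161116060160606111606016060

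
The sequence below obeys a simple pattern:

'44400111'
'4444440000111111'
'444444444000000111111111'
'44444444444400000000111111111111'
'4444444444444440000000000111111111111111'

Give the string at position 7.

Each string has the form 4^{3n} 0^{2n} 1^{3n} (n = 1, 2, …).
Setting n = 7 gives 21, 14, 21 characters in each block.

44444444444444444444400000000000000111111111111111111111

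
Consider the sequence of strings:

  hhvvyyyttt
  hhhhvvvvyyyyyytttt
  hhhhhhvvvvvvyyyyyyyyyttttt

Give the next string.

hhhhhhhhvvvvvvvvyyyyyyyyyyyytttttt

Term n consists of 2n h's, followed by 2n v's, followed by 3n y's, followed by n+2 t's (n = 1, 2, …).
Setting n = 4 gives 8, 8, 12, 6 characters in each block.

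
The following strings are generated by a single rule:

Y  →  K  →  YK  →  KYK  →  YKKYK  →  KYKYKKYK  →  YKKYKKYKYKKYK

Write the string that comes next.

This is a Fibonacci-style word recurrence s(k) = s(k−2)·s(k−1): e.g. Y·K = YK.
The next term joins KYKYKKYK and YKKYKKYKYKKYK.

KYKYKKYKYKKYKKYKYKKYK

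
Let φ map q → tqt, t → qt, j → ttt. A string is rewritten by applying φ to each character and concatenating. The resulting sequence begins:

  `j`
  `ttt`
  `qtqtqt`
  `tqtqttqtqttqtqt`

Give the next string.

Rewriting the 15 symbols of tqtqttqtqttqtqt one by one yields qt tqt qt tqt qt qt tqt qt tqt qt qt tqt qt tqt qt; concatenated:

qttqtqttqtqtqttqtqttqtqtqttqtqttqtqt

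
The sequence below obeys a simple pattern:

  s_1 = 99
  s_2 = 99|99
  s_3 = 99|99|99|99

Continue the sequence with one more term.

Each string is two copies of the previous one joined by '|'.
Doubling 99|99|99|99 with '|' between the halves:

99|99|99|99|99|99|99|99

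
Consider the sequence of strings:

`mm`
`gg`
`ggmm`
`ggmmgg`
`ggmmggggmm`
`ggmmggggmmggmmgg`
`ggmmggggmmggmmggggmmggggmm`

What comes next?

ggmmggggmmggmmggggmmggggmmggmmggggmmggmmgg

From term 3 onward, concatenate the last term with the second-to-last: gg·mm = ggmm, ggmm·gg = ggmmgg, …
Continuing: ggmmggggmmggmmggggmmggggmm · ggmmggggmmggmmgg gives term 8.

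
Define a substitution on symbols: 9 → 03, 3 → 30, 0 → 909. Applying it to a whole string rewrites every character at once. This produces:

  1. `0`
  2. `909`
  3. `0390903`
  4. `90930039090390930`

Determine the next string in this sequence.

Replace each of the 17 characters of 90930039090390930 in place — 03 909 03 30 909 909 30 03 909 03 909 30 03 909 03 30 909 — and concatenate.

03909033090990930039090390930039090330909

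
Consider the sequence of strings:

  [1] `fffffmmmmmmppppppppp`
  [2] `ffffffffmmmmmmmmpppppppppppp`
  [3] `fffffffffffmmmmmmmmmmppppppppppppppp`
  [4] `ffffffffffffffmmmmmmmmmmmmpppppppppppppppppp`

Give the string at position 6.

Each string has the form f^{3n-1} m^{2n+2} p^{3n+3}, where the shown terms are n = 2, 3, 4, 5.
For term 6, n = 7, so the run lengths are 20, 16, 24.

ffffffffffffffffffffmmmmmmmmmmmmmmmmpppppppppppppppppppppppp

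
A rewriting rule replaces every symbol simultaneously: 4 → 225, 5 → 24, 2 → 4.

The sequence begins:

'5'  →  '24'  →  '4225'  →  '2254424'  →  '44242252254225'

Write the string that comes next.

2252254225442444242254424

φ(44242252254225) expands symbol-by-symbol to 225 225 4 225 4 4 24 4 4 24 225 4 4 24; joining the 14 pieces gives the next term.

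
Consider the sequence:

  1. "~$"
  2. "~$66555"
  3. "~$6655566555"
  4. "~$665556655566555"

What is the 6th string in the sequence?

~$6655566555665556655566555

The strings grow by a fixed suffix 66555 each time.
From ~$665556655566555, 2 further steps: ~$665556655566555 → ~$66555665556655566555 → (answer).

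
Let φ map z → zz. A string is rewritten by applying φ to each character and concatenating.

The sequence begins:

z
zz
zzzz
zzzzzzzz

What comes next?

zzzzzzzzzzzzzzzz

Expanding zzzzzzzz: z→zz, z→zz, z→zz, z→zz, z→zz, z→zz, z→zz, z→zz. Concatenated: zz zz zz zz zz zz zz zz.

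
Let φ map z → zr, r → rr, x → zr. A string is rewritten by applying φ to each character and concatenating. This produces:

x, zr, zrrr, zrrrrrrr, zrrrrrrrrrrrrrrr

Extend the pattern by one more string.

zrrrrrrrrrrrrrrrrrrrrrrrrrrrrrrr

Replace each of the 16 characters of zrrrrrrrrrrrrrrr in place — zr rr rr rr rr rr rr rr rr rr rr rr rr rr rr rr — and concatenate.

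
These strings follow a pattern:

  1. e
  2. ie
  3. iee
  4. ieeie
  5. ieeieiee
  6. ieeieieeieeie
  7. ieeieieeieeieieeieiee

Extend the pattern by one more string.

ieeieieeieeieieeieieeieeieieeieeie

Each term (from the third on) is the previous term followed by the one before it: term 3 = ie·e = iee.
Continuing: ieeieieeieeieieeieiee · ieeieieeieeie gives term 8.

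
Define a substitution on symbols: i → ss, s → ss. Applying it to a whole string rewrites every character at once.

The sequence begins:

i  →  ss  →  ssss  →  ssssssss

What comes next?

ssssssssssssssss

Apply φ to ssssssss symbol by symbol: s→ss, s→ss, s→ss, s→ss, s→ss, s→ss, s→ss, s→ss; joined: ss ss ss ss ss ss ss ss.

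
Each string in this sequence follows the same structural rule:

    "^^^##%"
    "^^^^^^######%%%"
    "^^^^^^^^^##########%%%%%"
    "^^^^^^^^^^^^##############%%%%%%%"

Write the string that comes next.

^^^^^^^^^^^^^^^##################%%%%%%%%%

Reading off run lengths: ^ runs 3, 6, 9, 12; # runs 2, 6, 10, 14; % runs 1, 3, 5, 7 — each is linear in n (n = 1, 2, …).
At n = 5 the blocks have lengths 15, 18, 9.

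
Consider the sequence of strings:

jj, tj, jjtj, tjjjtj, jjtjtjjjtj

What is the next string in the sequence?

tjjjtjjjtjtjjjtj

This is a Fibonacci-style word recurrence s(k) = s(k−2)·s(k−1): e.g. jj·tj = jjtj.
The next term joins tjjjtj and jjtjtjjjtj.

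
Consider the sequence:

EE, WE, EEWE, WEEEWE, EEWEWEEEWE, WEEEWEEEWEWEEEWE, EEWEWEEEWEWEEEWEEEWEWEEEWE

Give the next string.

From term 3 onward, concatenate the second-to-last term with the last: EE·WE = EEWE, WE·EEWE = WEEEWE, …
The next term joins WEEEWEEEWEWEEEWE and EEWEWEEEWEWEEEWEEEWEWEEEWE.

WEEEWEEEWEWEEEWEEEWEWEEEWEWEEEWEEEWEWEEEWE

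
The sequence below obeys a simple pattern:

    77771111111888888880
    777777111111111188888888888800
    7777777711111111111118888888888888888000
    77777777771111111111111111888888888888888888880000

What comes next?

Reading off run lengths: 7 runs 4, 6, 8, 10; 1 runs 7, 10, 13, 16; 8 runs 8, 12, 16, 20; 0 runs 1, 2, 3, 4 — each is linear in n, where the shown terms are n = 2, 3, 4, 5.
Setting n = 6 gives 12, 19, 24, 5 characters in each block.

777777777777111111111111111111188888888888888888888888800000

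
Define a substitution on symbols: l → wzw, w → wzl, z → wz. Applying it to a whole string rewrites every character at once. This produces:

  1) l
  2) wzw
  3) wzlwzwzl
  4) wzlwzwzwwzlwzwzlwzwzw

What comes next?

Rewriting the 21 symbols of wzlwzwzwwzlwzwzlwzwzw one by one yields wzl wz wzw wzl wz wzl wz wzl wzl wz wzw wzl wz wzl wz wzw wzl wz wzl wz wzl; concatenated:

wzlwzwzwwzlwzwzlwzwzlwzlwzwzwwzlwzwzlwzwzwwzlwzwzlwzwzl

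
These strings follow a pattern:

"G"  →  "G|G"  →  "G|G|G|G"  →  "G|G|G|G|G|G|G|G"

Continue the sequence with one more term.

G|G|G|G|G|G|G|G|G|G|G|G|G|G|G|G

Each string is two copies of the previous one joined by '|'.
So the next term is two copies of G|G|G|G|G|G|G|G with '|' between the halves.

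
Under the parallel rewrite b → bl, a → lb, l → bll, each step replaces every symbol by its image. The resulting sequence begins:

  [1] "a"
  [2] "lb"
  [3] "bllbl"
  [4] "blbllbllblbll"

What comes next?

Rewriting the 13 symbols of blbllbllblbll one by one yields bl bll bl bll bll bl bll bll bl bll bl bll bll; concatenated:

blbllblbllbllblbllbllblbllblbllbll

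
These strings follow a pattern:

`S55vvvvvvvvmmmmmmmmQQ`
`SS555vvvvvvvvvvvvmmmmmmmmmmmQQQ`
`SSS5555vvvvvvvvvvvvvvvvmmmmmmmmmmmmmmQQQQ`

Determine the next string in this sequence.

SSSS55555vvvvvvvvvvvvvvvvvvvvmmmmmmmmmmmmmmmmmQQQQQ

The n-th term is n-1 S's then n 5's then 4n v's then 3n+2 m's then n Q's, where the shown terms are n = 2, 3, 4.
At n = 5 the blocks have lengths 4, 5, 20, 17, 5.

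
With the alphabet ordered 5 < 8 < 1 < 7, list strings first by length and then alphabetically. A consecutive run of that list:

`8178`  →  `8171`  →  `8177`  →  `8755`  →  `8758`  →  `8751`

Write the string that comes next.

Treat 8751 as a base-4 numeral over the given alphabet and add one, carrying through any trailing 7's.

8757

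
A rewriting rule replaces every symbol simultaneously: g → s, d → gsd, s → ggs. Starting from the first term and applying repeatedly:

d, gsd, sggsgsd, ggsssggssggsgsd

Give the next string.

ssggsggsggsssggsggsssggssggsgsd

Replace each of the 15 characters of ggsssggssggsgsd in place — s s ggs ggs ggs s s ggs ggs s s ggs s ggs gsd — and concatenate.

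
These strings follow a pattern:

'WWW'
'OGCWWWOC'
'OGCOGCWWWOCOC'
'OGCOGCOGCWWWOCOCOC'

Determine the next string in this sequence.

OGCOGCOGCOGCWWWOCOCOCOC

Every step adds OGC to the front and OC to the end of the previous string.
So the next term is OGC·OGCOGCOGCWWWOCOCOC·OC.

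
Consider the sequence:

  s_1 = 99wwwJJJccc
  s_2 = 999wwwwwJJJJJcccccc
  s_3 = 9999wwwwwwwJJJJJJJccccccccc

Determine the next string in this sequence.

99999wwwwwwwwwJJJJJJJJJcccccccccccc

Reading off run lengths: 9 runs 2, 3, 4; w runs 3, 5, 7; J runs 3, 5, 7; c runs 3, 6, 9 — each is linear in n (n = 1, 2, …).
At n = 4 the blocks have lengths 5, 9, 9, 12.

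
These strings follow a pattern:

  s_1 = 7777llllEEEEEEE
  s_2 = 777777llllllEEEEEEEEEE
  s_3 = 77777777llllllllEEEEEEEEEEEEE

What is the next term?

7777777777llllllllllEEEEEEEEEEEEEEEE

Term n consists of 2n 7's, followed by 2n l's, followed by 3n+1 E's, where the shown terms are n = 2, 3, 4.
At n = 5 the blocks have lengths 10, 10, 16.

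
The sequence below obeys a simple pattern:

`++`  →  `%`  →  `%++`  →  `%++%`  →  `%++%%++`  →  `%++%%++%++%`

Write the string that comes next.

%++%%++%++%%++%%++

This is a Fibonacci-style word recurrence s(k) = s(k−1)·s(k−2): e.g. %·++ = %++.
Continuing: %++%%++%++% · %++%%++ gives term 7.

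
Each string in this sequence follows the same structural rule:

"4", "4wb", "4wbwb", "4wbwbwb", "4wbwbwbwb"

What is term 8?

4wbwbwbwbwbwbwb

Every step adds wb to the end: s(k+1) = s(k)·wb.
From 4wbwbwbwb, 3 further steps: 4wbwbwbwb → 4wbwbwbwbwb → 4wbwbwbwbwbwb → (answer).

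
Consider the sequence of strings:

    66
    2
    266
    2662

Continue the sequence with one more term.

Each term (from the third on) is the previous term followed by the one before it: term 3 = 2·66 = 266.
Continuing: 2662 · 266 gives term 5.

2662266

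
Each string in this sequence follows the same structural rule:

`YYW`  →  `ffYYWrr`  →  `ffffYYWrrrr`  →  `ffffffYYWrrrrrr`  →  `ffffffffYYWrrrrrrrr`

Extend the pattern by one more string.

ffffffffffYYWrrrrrrrrrr

s(k+1) = ff·s(k)·rr, so each term gains ff as a prefix and rr as a suffix.
One more step from ffffffffYYWrrrrrrrr gives the answer.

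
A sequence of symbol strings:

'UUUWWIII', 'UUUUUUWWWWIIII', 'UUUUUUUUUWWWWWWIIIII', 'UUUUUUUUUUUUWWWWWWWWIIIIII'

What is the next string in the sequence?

Term n consists of 3n U's, followed by 2n W's, followed by n+2 I's (n = 1, 2, …).
For the next term, n = 5, so the run lengths are 15, 10, 7.

UUUUUUUUUUUUUUUWWWWWWWWWWIIIIIII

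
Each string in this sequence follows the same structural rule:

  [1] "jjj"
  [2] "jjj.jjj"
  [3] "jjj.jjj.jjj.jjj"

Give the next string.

jjj.jjj.jjj.jjj.jjj.jjj.jjj.jjj

Every step duplicates the string with '.' between the halves.
So the next term is two copies of jjj.jjj.jjj.jjj with '.' between the halves.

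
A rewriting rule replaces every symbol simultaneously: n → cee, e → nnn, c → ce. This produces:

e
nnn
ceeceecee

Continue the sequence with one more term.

cennnnnncennnnnncennnnnn

Expanding ceeceecee: c→ce, e→nnn, e→nnn, c→ce, e→nnn, e→nnn, c→ce, e→nnn, e→nnn. Concatenated: ce nnn nnn ce nnn nnn ce nnn nnn.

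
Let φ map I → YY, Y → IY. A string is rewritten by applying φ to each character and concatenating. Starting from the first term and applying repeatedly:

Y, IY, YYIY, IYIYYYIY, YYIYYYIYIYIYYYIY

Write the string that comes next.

φ(YYIYYYIYIYIYYYIY) expands symbol-by-symbol to IY IY YY IY IY IY YY IY YY IY YY IY IY IY YY IY; joining the 16 pieces gives the next term.

IYIYYYIYIYIYYYIYYYIYYYIYIYIYYYIY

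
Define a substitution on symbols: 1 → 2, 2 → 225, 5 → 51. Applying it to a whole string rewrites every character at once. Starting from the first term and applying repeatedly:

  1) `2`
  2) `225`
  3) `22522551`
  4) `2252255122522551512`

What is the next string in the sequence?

Rewriting the 19 symbols of 2252255122522551512 one by one yields 225 225 51 225 225 51 51 2 225 225 51 225 225 51 51 2 51 2 225; concatenated:

22522551225225515122252255122522551512512225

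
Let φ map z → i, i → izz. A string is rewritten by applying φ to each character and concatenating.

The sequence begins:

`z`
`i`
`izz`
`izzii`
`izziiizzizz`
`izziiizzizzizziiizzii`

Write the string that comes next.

Rewriting the 21 symbols of izziiizzizzizziiizzii one by one yields izz i i izz izz izz i i izz i i izz i i izz izz izz i i izz izz; concatenated:

izziiizzizzizziiizziiizziiizzizzizziiizzizz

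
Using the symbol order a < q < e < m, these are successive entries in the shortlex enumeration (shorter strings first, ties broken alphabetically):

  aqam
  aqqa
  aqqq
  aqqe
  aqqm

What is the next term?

aqea

Treat aqqm as a base-4 numeral over the given alphabet and add one, carrying through any trailing m's.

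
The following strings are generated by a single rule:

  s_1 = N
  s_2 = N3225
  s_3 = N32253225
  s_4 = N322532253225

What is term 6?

N32253225322532253225

Every step adds 3225 to the end: s(k+1) = s(k)·3225.
From N322532253225, 2 further steps: N322532253225 → N3225322532253225 → (answer).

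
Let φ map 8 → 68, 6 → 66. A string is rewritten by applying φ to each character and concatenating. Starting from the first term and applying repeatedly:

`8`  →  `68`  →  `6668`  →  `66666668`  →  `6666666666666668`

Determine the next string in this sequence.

Rewriting the 16 symbols of 6666666666666668 one by one yields 66 66 66 66 66 66 66 66 66 66 66 66 66 66 66 68; concatenated:

66666666666666666666666666666668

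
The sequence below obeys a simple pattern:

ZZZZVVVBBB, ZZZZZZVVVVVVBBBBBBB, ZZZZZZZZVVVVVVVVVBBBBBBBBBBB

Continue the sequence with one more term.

The n-th term is 2n+2 Z's then 3n V's then 4n-1 B's (n = 1, 2, …).
For the next term, n = 4, so the run lengths are 10, 12, 15.

ZZZZZZZZZZVVVVVVVVVVVVBBBBBBBBBBBBBBB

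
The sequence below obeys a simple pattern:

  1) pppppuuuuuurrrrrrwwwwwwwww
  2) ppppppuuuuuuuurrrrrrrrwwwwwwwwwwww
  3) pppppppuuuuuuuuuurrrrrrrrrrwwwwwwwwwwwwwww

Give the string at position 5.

Each string has the form p^{n+3} u^{2n+2} r^{2n+2} w^{3n+3}, where the shown terms are n = 2, 3, 4.
Setting n = 6 gives 9, 14, 14, 21 characters in each block.

pppppppppuuuuuuuuuuuuuurrrrrrrrrrrrrrwwwwwwwwwwwwwwwwwwwww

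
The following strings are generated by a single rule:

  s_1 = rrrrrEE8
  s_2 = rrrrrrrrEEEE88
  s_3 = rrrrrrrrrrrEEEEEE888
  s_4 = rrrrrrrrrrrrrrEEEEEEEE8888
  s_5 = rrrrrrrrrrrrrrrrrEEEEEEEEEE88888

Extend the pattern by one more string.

rrrrrrrrrrrrrrrrrrrrEEEEEEEEEEEE888888

The n-th term is 3n-1 r's then 2n-2 E's then n-1 8's, where the shown terms are n = 2, 3, 4, 5, 6.
At n = 7 the blocks have lengths 20, 12, 6.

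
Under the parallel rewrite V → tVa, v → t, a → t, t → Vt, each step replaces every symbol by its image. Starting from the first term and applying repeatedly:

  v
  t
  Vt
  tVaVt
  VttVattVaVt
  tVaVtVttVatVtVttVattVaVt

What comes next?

Replace each of the 24 characters of tVaVtVttVatVtVttVattVaVt in place — Vt tVa t tVa Vt tVa Vt Vt tVa t Vt tVa Vt tVa Vt Vt tVa t Vt Vt tVa t tVa Vt — and concatenate.

VttVattVaVttVaVtVttVatVttVaVttVaVtVttVatVtVttVattVaVt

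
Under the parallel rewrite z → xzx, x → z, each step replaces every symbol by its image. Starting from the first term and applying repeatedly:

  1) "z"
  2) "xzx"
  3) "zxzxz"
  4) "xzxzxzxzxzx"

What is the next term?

Apply φ to xzxzxzxzxzx symbol by symbol: x→z, z→xzx, x→z, z→xzx, x→z, z→xzx, x→z, z→xzx, x→z, z→xzx, x→z; joined: z xzx z xzx z xzx z xzx z xzx z.

zxzxzxzxzxzxzxzxzxzxz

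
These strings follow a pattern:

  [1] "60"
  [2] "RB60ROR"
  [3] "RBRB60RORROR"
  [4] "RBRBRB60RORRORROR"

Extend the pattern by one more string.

Every step adds RB to the front and ROR to the end of the previous string.
Applying this once more to RBRBRB60RORRORROR:

RBRBRBRB60RORRORRORROR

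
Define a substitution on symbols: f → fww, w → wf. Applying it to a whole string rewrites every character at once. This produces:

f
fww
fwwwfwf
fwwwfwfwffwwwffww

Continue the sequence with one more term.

Replace each of the 17 characters of fwwwfwfwffwwwffww in place — fww wf wf wf fww wf fww wf fww fww wf wf wf fww fww wf wf — and concatenate.

fwwwfwfwffwwwffwwwffwwfwwwfwfwffwwfwwwfwf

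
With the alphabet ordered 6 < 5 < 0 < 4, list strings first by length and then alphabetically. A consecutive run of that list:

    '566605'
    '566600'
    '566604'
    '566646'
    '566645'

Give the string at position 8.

566566

Continuing the enumeration 3 steps past 566645: 566645 → 566640 → 566644 → (answer).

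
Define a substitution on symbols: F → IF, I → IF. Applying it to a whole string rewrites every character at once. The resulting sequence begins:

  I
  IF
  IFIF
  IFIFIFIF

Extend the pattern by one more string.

Rewriting each symbol of IFIFIFIF: I→IF, F→IF, I→IF, F→IF, I→IF, F→IF, I→IF, F→IF, which concatenates to IF IF IF IF IF IF IF IF.

IFIFIFIFIFIFIFIF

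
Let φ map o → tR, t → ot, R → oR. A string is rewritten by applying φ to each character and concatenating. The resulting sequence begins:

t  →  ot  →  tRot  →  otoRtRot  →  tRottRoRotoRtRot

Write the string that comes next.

otoRtRototoRtRoRtRottRoRotoRtRot

Replace each of the 16 characters of tRottRoRotoRtRot in place — ot oR tR ot ot oR tR oR tR ot tR oR ot oR tR ot — and concatenate.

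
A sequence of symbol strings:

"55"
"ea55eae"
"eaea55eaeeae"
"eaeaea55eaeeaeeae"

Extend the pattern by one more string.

s(k+1) = ea·s(k)·eae, so each term gains ea as a prefix and eae as a suffix.
Applying this once more to eaeaea55eaeeaeeae:

eaeaeaea55eaeeaeeaeeae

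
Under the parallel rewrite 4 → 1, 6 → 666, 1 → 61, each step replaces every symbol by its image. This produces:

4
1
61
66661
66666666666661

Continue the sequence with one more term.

66666666666666666666666666666666666666661

Replace each of the 14 characters of 66666666666661 in place — 666 666 666 666 666 666 666 666 666 666 666 666 666 61 — and concatenate.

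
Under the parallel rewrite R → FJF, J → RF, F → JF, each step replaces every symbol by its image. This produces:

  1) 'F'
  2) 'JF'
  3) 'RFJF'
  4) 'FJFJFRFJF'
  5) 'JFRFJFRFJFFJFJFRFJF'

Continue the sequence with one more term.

RFJFFJFJFRFJFFJFJFRFJFJFRFJFRFJFFJFJFRFJF

φ(JFRFJFRFJFFJFJFRFJF) expands symbol-by-symbol to RF JF FJF JF RF JF FJF JF RF JF JF RF JF RF JF FJF JF RF JF; joining the 19 pieces gives the next term.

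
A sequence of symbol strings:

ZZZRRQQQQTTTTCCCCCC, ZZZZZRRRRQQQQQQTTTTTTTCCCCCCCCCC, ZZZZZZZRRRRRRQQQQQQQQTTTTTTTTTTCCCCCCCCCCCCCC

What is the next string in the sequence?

ZZZZZZZZZRRRRRRRRQQQQQQQQQQTTTTTTTTTTTTTCCCCCCCCCCCCCCCCCC

Reading off run lengths: Z runs 3, 5, 7; R runs 2, 4, 6; Q runs 4, 6, 8; T runs 4, 7, 10; C runs 6, 10, 14 — each is linear in n (n = 1, 2, …).
At n = 4 the blocks have lengths 9, 8, 10, 13, 18.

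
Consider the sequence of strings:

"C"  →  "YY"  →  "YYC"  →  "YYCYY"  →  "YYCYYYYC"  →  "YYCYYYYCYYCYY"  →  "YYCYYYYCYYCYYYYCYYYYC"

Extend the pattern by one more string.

YYCYYYYCYYCYYYYCYYYYCYYCYYYYCYYCYY

From term 3 onward, concatenate the last term with the second-to-last: YY·C = YYC, YYC·YY = YYCYY, …
The next term joins YYCYYYYCYYCYYYYCYYYYC and YYCYYYYCYYCYY.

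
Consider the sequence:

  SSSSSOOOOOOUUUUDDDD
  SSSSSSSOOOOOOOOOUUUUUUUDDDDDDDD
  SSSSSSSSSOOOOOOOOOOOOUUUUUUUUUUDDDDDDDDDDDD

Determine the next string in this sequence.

The n-th term is 2n+3 S's then 3n+3 O's then 3n+1 U's then 4n D's (n = 1, 2, …).
Setting n = 4 gives 11, 15, 13, 16 characters in each block.

SSSSSSSSSSSOOOOOOOOOOOOOOOUUUUUUUUUUUUUDDDDDDDDDDDDDDDD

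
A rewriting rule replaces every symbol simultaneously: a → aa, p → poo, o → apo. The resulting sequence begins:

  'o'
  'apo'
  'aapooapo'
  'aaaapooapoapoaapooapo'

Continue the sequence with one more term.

aaaaaaaapooapoapoaapooapoaapooapoaaaapooapoapoaapooapo

Applying the rule to each of the 21 symbols of aaaapooapoapoaapooapo gives the pieces aa aa aa aa poo apo apo aa poo apo aa poo apo aa aa poo apo apo aa poo apo, which concatenate to the answer.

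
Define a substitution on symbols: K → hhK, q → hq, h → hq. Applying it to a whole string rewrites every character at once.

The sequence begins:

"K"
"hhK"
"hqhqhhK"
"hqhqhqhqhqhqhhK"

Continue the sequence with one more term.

hqhqhqhqhqhqhqhqhqhqhqhqhqhqhhK

Replace each of the 15 characters of hqhqhqhqhqhqhhK in place — hq hq hq hq hq hq hq hq hq hq hq hq hq hq hhK — and concatenate.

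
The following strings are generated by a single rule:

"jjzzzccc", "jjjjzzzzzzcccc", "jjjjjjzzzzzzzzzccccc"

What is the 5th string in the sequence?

Each string has the form j^{2n} z^{3n} c^{n+2} (n = 1, 2, …).
Setting n = 5 gives 10, 15, 7 characters in each block.

jjjjjjjjjjzzzzzzzzzzzzzzzccccccc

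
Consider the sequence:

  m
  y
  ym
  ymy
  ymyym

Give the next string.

From term 3 onward, concatenate the last term with the second-to-last: y·m = ym, ym·y = ymy, …
So term 6 is ymyym·ymy.

ymyymymy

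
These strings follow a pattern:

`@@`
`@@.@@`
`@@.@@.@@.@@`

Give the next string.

Each string is two copies of the previous one joined by '.'.
Doubling @@.@@.@@.@@ with '.' between the halves:

@@.@@.@@.@@.@@.@@.@@.@@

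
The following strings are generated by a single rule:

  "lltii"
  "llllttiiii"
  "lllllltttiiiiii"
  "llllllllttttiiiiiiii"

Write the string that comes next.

Each string has the form l^{2n} t^{n} i^{2n} (n = 1, 2, …).
Setting n = 5 gives 10, 5, 10 characters in each block.

lllllllllltttttiiiiiiiiii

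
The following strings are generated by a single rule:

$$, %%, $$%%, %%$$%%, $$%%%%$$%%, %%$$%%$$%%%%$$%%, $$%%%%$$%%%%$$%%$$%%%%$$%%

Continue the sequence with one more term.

%%$$%%$$%%%%$$%%$$%%%%$$%%%%$$%%$$%%%%$$%%

From term 3 onward, concatenate the second-to-last term with the last: $$·%% = $$%%, %%·$$%% = %%$$%%, …
Continuing: %%$$%%$$%%%%$$%% · $$%%%%$$%%%%$$%%$$%%%%$$%% gives term 8.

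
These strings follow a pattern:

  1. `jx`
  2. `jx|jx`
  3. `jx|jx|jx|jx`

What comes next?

Every step duplicates the string with '|' between the halves.
Doubling jx|jx|jx|jx with '|' between the halves:

jx|jx|jx|jx|jx|jx|jx|jx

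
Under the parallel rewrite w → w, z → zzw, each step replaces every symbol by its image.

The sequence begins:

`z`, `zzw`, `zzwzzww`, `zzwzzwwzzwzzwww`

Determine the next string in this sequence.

φ(zzwzzwwzzwzzwww) expands symbol-by-symbol to zzw zzw w zzw zzw w w zzw zzw w zzw zzw w w w; joining the 15 pieces gives the next term.

zzwzzwwzzwzzwwwzzwzzwwzzwzzwwww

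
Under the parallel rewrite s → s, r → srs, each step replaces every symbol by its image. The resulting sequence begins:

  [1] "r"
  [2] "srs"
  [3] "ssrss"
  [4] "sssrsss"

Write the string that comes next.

Rewriting each symbol of sssrsss: s→s, s→s, s→s, r→srs, s→s, s→s, s→s, which concatenates to s s s srs s s s.

ssssrssss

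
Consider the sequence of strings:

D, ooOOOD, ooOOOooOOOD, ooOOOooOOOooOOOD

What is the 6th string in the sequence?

The strings grow by a fixed prefix ooOOO each time.
From ooOOOooOOOooOOOD, 2 further steps: ooOOOooOOOooOOOD → ooOOOooOOOooOOOooOOOD → (answer).

ooOOOooOOOooOOOooOOOooOOOD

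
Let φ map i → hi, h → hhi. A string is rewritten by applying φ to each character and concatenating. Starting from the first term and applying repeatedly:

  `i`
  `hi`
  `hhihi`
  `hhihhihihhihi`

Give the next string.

Rewriting the 13 symbols of hhihhihihhihi one by one yields hhi hhi hi hhi hhi hi hhi hi hhi hhi hi hhi hi; concatenated:

hhihhihihhihhihihhihihhihhihihhihi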